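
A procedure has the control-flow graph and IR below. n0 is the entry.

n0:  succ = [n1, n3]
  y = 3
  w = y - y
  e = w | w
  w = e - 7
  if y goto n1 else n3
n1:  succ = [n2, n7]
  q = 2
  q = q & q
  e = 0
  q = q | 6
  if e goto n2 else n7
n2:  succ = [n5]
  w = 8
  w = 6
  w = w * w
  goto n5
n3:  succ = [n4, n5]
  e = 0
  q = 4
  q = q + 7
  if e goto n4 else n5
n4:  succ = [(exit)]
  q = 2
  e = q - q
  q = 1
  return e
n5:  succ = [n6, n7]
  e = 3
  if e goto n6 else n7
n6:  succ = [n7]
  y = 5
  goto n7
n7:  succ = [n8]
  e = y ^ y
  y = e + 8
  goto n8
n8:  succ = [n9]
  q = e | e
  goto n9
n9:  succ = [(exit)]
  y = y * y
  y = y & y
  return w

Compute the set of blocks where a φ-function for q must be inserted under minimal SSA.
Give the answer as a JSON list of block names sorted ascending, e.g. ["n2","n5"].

Answer: ["n5", "n7"]

Derivation:
idom tree: n1←n0 n2←n1 n3←n0 n4←n3 n5←n0 n6←n5 n7←n0 n8←n7 n9←n8
Join-block Dom:
  n5: preds {n2,n3}: {n0,n1,n2} ∩ {n0,n3} = {n0}; idom=n0
  n7: preds {n1,n5,n6}: {n0,n1} ∩ {n0,n5} ∩ {n0,n5,n6} = {n0}; idom=n0

Frontier:
  n5←n2: walk n2→n1 to n0
  n5←n3: walk n3 to n0
  n7←n1: walk n1 to n0
  n7←n5: walk n5 to n0
  n7←n6: walk n6→n5 to n0
  DF(n0)=∅
  DF(n1)={n5,n7}
  DF(n2)={n5}
  DF(n3)={n5}
  DF(n4)=∅
  DF(n5)={n7}
  DF(n6)={n7}
  DF(n7)=∅
  DF(n8)=∅
  DF(n9)=∅

φ for q: defs {n1,n3,n4,n8}
  DF⁺ = {n5,n7}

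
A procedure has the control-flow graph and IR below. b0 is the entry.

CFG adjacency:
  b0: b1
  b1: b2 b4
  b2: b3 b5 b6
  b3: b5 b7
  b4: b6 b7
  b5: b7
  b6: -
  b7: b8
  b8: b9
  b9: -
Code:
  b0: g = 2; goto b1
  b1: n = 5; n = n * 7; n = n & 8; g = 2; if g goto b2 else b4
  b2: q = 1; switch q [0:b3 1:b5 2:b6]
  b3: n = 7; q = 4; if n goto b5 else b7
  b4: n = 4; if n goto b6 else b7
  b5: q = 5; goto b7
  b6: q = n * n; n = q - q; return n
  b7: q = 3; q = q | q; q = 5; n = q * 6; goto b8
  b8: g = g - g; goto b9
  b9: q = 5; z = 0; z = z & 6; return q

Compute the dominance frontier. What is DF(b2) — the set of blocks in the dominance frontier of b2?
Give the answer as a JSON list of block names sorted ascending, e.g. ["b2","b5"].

Answer: ["b6", "b7"]

Working:
idom tree: b1←b0 b2←b1 b3←b2 b4←b1 b5←b2 b6←b1 b7←b1 b8←b7 b9←b8
Dom∩ at merges:
  b5: preds {b2,b3}: {b0,b1,b2} ∩ {b0,b1,b2,b3} = {b0,b1,b2}; idom=b2
  b6: preds {b2,b4}: {b0,b1,b2} ∩ {b0,b1,b4} = {b0,b1}; idom=b1
  b7: preds {b3,b4,b5}: {b0,b1,b2,b3} ∩ {b0,b1,b4} ∩ {b0,b1,b2,b5} = {b0,b1}; idom=b1

DF walk-up:
  join b5 pred b2: · stop@b2
  join b5 pred b3: b3 stop@b2
  join b6 pred b2: b2 stop@b1
  join b6 pred b4: b4 stop@b1
  join b7 pred b3: b3→b2 stop@b1
  join b7 pred b4: b4 stop@b1
  join b7 pred b5: b5→b2 stop@b1
  DF(b0)=∅
  DF(b1)=∅
  DF(b2)={b6,b7}
  DF(b3)={b5,b7}
  DF(b4)={b6,b7}
  DF(b5)={b7}
  DF(b6)=∅
  DF(b7)=∅
  DF(b8)=∅
  DF(b9)=∅

DF(b2) = ["b6", "b7"]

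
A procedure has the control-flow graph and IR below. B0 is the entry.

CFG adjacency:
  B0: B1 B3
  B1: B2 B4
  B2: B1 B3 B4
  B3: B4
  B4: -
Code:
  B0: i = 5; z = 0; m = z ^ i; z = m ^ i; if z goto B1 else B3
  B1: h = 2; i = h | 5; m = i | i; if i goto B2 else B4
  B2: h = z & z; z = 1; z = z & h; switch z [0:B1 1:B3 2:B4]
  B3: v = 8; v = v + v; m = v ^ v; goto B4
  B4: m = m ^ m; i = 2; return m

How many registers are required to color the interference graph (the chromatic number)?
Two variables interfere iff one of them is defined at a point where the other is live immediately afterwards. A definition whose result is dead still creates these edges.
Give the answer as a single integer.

def/use:
  B0 def {i,m,z} use ∅
  B1 def {h,i,m} use ∅
  B2 def {h,z} use {z}
  B3 def {m,v} use ∅
  B4 def {i,m} use {m}

Live sets:
  B0 li=∅ lo={z}
  B1 li={z} lo={m,z}
  B2 li={m,z} lo={m,z}
  B3 li=∅ lo={m}
  B4 li={m} lo=∅

Interference:
  h: {m,z}
  i: {m,z}
  m: {h,i,z}
  v: ∅
  z: {h,i,m}

Registers:
  {h,m,z} pairwise interfere (3-clique) ⇒ χ ≥ 3
  3-colouring: c0={m,v}  c1={z}  c2={h,i}
  χ = 3

Answer: 3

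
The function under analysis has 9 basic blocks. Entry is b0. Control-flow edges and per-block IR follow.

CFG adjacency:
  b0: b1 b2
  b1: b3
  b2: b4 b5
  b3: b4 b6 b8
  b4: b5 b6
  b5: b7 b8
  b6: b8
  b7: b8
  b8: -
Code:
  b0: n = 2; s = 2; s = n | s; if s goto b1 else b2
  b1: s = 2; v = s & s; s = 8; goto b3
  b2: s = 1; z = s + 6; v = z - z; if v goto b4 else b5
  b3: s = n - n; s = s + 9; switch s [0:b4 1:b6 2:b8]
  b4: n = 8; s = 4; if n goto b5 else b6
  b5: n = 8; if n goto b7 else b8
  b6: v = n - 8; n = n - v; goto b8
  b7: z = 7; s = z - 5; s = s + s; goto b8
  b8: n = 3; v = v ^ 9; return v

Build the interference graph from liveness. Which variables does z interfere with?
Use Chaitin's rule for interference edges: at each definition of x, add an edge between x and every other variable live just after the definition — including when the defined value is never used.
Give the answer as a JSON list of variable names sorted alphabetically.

def/use:
  b0: def={n,s} ue=∅
  b1: def={s,v} ue=∅
  b2: def={s,v,z} ue=∅
  b3: def={s} ue={n}
  b4: def={n,s} ue=∅
  b5: def={n} ue=∅
  b6: def={n,v} ue={n}
  b7: def={s,z} ue=∅
  b8: def={n,v} ue={v}

Liveness:
  live b0: ∅→{n}
  live b1: {n}→{n,v}
  live b2: ∅→{v}
  live b3: {n,v}→{n,v}
  live b4: {v}→{n,v}
  live b5: {v}→{v}
  live b6: {n}→{v}
  live b7: {v}→{v}
  live b8: {v}→∅

Interfere edges:
  n: {s,v}
  s: {n,v}
  v: {n,s,z}
  z: {v}

N(z) = ["v"]

Answer: ["v"]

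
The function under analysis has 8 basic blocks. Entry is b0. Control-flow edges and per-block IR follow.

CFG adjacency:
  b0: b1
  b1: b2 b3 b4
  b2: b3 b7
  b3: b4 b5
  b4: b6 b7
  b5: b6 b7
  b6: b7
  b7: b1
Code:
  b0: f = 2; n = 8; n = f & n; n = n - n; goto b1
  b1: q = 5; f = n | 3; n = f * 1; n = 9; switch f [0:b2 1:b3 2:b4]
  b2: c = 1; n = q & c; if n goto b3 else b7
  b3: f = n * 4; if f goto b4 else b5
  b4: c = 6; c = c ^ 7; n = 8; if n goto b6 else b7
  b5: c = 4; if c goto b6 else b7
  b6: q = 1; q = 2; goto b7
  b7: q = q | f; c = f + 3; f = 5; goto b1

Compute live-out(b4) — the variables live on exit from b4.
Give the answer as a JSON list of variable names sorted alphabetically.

def/use:
  b0 def {f,n} use ∅
  b1 def {f,n,q} use {n}
  b2 def {c,n} use {q}
  b3 def {f} use {n}
  b4 def {c,n} use ∅
  b5 def {c} use ∅
  b6 def {q} use ∅
  b7 def {c,f,q} use {f,q}

Live sets:
  b0 li=∅ lo={n}
  b1 li={n} lo={f,n,q}
  b2 li={f,q} lo={f,n,q}
  b3 li={n,q} lo={f,n,q}
  b4 li={f,q} lo={f,n,q}
  b5 li={f,n,q} lo={f,n,q}
  b6 li={f,n} lo={f,n,q}
  b7 li={f,n,q} lo={n}

live-out(b4) = ["f", "n", "q"]

Answer: ["f", "n", "q"]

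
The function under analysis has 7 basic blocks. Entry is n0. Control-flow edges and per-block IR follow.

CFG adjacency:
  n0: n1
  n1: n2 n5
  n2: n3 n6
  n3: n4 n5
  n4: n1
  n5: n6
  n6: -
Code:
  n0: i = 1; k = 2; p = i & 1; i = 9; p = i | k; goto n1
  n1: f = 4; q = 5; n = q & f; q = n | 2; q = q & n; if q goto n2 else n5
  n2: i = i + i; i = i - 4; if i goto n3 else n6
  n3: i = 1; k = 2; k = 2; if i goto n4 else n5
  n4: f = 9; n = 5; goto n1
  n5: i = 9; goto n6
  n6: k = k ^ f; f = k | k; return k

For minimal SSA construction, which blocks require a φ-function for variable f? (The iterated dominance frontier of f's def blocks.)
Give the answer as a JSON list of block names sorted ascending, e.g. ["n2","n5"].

Answer: ["n1"]

Working:
idom tree: n1←n0 n2←n1 n3←n2 n4←n3 n5←n1 n6←n1
Dom∩ at merges:
  n1: preds {n0,n4}: {n0} ∩ {n0,n1,n2,n3,n4} = {n0}; idom=n0
  n5: preds {n1,n3}: {n0,n1} ∩ {n0,n1,n2,n3} = {n0,n1}; idom=n1
  n6: preds {n2,n5}: {n0,n1,n2} ∩ {n0,n1,n5} = {n0,n1}; idom=n1

DF derivation:
  n1←n0: walk · to n0
  n1←n4: walk n4→n3→n2→n1 to n0
  n5←n1: walk · to n1
  n5←n3: walk n3→n2 to n1
  n6←n2: walk n2 to n1
  n6←n5: walk n5 to n1
  DF(n0)=∅
  DF(n1)={n1}
  DF(n2)={n1,n5,n6}
  DF(n3)={n1,n5}
  DF(n4)={n1}
  DF(n5)={n6}
  DF(n6)=∅

φ for f: defs {n1,n4,n6}
  DF⁺ = {n1}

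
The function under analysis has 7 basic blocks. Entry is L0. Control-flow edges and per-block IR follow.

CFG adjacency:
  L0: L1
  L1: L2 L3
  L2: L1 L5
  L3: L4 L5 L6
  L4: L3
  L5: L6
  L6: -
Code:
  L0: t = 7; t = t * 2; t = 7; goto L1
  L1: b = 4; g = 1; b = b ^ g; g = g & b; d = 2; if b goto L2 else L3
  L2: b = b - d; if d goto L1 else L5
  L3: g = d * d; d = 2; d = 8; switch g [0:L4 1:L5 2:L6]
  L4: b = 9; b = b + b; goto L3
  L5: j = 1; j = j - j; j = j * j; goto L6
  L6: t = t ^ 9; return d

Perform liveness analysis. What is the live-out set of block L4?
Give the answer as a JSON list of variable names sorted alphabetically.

Answer: ["d", "t"]

Analysis:
Block summaries:
  L0 def {t} use ∅
  L1 def {b,d,g} use ∅
  L2 def {b} use {b,d}
  L3 def {d,g} use {d}
  L4 def {b} use ∅
  L5 def {j} use ∅
  L6 def {t} use {d,t}

Liveness:
  live L0: ∅→{t}
  live L1: {t}→{b,d,t}
  live L2: {b,d,t}→{d,t}
  live L3: {d,t}→{d,t}
  live L4: {d,t}→{d,t}
  live L5: {d,t}→{d,t}
  live L6: {d,t}→∅

live-out(L4) = ["d", "t"]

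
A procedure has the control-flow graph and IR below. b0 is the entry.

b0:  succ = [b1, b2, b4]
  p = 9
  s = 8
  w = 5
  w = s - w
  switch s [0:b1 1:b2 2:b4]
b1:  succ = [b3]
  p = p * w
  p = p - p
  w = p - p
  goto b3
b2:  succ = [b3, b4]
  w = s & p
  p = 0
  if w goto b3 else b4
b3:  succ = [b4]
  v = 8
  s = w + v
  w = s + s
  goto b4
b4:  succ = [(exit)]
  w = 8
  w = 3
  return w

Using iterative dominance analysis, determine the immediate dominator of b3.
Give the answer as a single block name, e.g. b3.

idom tree: b1←b0 b2←b0 b3←b0 b4←b0
Dom at joins:
  b3: preds {b1,b2}: {b0,b1} ∩ {b0,b2} = {b0}; idom=b0
  b4: preds {b0,b2,b3}: {b0} ∩ {b0,b2} ∩ {b0,b3} = {b0}; idom=b0

idom(b3) = b0

Answer: b0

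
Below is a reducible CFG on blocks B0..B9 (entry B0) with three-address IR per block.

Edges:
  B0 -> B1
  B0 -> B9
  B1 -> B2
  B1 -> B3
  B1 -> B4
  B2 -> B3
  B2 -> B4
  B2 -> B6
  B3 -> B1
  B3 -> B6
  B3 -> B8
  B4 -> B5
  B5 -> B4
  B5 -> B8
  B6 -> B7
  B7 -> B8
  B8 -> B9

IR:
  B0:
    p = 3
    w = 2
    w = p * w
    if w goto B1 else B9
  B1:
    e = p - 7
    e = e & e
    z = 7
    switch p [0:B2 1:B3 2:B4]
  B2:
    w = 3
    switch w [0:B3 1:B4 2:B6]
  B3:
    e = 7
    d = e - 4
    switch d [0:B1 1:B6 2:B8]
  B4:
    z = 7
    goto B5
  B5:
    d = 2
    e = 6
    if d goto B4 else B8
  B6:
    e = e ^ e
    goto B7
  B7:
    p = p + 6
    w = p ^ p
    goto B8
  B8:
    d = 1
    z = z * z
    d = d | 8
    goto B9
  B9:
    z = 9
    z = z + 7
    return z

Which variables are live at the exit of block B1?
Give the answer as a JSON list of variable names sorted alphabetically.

Answer: ["e", "p", "z"]

Derivation:
Per-block:
  B0: def={p,w} ue=∅
  B1: def={e,z} ue={p}
  B2: def={w} ue=∅
  B3: def={d,e} ue=∅
  B4: def={z} ue=∅
  B5: def={d,e} ue=∅
  B6: def={e} ue={e}
  B7: def={p,w} ue={p}
  B8: def={d,z} ue={z}
  B9: def={z} ue=∅

Backward fixpoint:
  B0: in=∅ out={p}
  B1: in={p} out={e,p,z}
  B2: in={e,p,z} out={e,p,z}
  B3: in={p,z} out={e,p,z}
  B4: in=∅ out={z}
  B5: in={z} out={z}
  B6: in={e,p,z} out={p,z}
  B7: in={p,z} out={z}
  B8: in={z} out=∅
  B9: in=∅ out=∅

live-out(B1) = ["e", "p", "z"]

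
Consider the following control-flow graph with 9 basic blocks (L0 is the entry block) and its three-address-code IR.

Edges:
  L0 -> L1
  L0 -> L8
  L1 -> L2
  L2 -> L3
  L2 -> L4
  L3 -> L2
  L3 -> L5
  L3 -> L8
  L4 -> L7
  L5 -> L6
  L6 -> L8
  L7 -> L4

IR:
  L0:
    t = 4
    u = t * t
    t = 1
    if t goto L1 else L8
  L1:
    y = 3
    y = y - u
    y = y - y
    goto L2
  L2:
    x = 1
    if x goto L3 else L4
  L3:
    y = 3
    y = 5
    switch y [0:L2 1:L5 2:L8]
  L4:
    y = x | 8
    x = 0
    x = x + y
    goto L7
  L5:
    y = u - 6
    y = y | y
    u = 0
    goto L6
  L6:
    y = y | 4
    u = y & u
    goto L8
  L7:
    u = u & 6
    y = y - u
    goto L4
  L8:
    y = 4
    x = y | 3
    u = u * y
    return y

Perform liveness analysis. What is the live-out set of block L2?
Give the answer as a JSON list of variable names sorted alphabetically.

def/use:
  L0: def={t,u} ue=∅
  L1: def={y} ue={u}
  L2: def={x} ue=∅
  L3: def={y} ue=∅
  L4: def={x,y} ue={x}
  L5: def={u,y} ue={u}
  L6: def={u,y} ue={u,y}
  L7: def={u,y} ue={u,y}
  L8: def={u,x,y} ue={u}

Liveness:
  L0: in=∅ out={u}
  L1: in={u} out={u}
  L2: in={u} out={u,x}
  L3: in={u} out={u}
  L4: in={u,x} out={u,x,y}
  L5: in={u} out={u,y}
  L6: in={u,y} out={u}
  L7: in={u,x,y} out={u,x}
  L8: in={u} out=∅

live-out(L2) = ["u", "x"]

Answer: ["u", "x"]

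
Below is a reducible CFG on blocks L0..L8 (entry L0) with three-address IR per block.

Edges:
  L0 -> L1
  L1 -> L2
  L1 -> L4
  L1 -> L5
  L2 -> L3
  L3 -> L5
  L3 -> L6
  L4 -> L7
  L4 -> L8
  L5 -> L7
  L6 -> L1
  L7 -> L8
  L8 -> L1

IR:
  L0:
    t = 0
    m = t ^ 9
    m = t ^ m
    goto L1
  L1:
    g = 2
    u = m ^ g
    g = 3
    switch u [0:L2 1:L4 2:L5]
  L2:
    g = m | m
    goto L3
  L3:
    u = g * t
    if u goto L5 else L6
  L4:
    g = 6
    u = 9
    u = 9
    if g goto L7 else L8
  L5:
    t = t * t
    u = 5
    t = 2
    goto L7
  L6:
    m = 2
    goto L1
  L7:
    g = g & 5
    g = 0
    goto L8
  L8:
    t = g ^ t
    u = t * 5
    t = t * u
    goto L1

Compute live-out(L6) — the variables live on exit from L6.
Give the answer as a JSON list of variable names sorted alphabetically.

Answer: ["m", "t"]

Derivation:
def/use:
  L0: def={m,t} ue=∅
  L1: def={g,u} ue={m}
  L2: def={g} ue={m}
  L3: def={u} ue={g,t}
  L4: def={g,u} ue=∅
  L5: def={t,u} ue={t}
  L6: def={m} ue=∅
  L7: def={g} ue={g}
  L8: def={t,u} ue={g,t}

Liveness:
  live L0: ∅→{m,t}
  live L1: {m,t}→{g,m,t}
  live L2: {m,t}→{g,m,t}
  live L3: {g,m,t}→{g,m,t}
  live L4: {m,t}→{g,m,t}
  live L5: {g,m,t}→{g,m,t}
  live L6: {t}→{m,t}
  live L7: {g,m,t}→{g,m,t}
  live L8: {g,m,t}→{m,t}

live-out(L6) = ["m", "t"]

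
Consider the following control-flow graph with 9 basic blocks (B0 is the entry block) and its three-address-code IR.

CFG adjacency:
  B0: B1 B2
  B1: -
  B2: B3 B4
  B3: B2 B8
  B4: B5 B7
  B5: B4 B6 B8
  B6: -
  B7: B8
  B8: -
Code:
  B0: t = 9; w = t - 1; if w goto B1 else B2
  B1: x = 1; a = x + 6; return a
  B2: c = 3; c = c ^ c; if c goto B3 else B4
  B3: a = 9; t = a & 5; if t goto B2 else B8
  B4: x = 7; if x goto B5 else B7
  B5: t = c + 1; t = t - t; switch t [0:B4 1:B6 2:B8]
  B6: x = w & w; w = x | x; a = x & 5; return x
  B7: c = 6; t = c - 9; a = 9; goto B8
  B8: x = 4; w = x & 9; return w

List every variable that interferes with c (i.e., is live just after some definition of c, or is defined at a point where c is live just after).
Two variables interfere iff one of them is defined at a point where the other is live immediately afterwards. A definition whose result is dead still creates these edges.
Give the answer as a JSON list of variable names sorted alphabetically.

Answer: ["t", "w", "x"]

Derivation:
Per-block:
  B0 def {t,w} use ∅
  B1 def {a,x} use ∅
  B2 def {c} use ∅
  B3 def {a,t} use ∅
  B4 def {x} use ∅
  B5 def {t} use {c}
  B6 def {a,w,x} use {w}
  B7 def {a,c,t} use ∅
  B8 def {w,x} use ∅

Backward fixpoint:
  B0: in=∅ out={w}
  B1: in=∅ out=∅
  B2: in={w} out={c,w}
  B3: in={w} out={w}
  B4: in={c,w} out={c,w}
  B5: in={c,w} out={c,w}
  B6: in={w} out=∅
  B7: in=∅ out=∅
  B8: in=∅ out=∅

Conflict graph:
  a↔{w,x}
  c↔{t,w,x}
  t↔{c,w}
  w↔{a,c,t,x}
  x↔{a,c,w}

N(c) = ["t", "w", "x"]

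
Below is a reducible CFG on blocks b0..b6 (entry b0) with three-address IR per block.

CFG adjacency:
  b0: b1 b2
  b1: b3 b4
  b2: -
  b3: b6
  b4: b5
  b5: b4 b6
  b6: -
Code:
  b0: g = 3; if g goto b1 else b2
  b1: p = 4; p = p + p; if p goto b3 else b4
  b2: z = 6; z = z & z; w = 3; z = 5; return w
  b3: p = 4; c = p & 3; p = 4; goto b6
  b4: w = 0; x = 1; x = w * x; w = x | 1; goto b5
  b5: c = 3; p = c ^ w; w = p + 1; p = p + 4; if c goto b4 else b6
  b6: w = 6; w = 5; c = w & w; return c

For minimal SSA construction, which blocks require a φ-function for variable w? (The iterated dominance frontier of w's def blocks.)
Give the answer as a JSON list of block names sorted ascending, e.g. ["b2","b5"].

Answer: ["b4", "b6"]

Derivation:
idom tree: b1←b0 b2←b0 b3←b1 b4←b1 b5←b4 b6←b1
Dom at joins:
  b4: preds {b1,b5}: {b0,b1} ∩ {b0,b1,b4,b5} = {b0,b1}; idom=b1
  b6: preds {b3,b5}: {b0,b1,b3} ∩ {b0,b1,b4,b5} = {b0,b1}; idom=b1

DF walk-up:
  join b4 pred b1: · stop@b1
  join b4 pred b5: b5→b4 stop@b1
  join b6 pred b3: b3 stop@b1
  join b6 pred b5: b5→b4 stop@b1
  b0: DF=∅
  b1: DF=∅
  b2: DF=∅
  b3: DF={b6}
  b4: DF={b4,b6}
  b5: DF={b4,b6}
  b6: DF=∅

φ for w: defs {b2,b4,b5,b6}
  DF⁺ = {b4,b6}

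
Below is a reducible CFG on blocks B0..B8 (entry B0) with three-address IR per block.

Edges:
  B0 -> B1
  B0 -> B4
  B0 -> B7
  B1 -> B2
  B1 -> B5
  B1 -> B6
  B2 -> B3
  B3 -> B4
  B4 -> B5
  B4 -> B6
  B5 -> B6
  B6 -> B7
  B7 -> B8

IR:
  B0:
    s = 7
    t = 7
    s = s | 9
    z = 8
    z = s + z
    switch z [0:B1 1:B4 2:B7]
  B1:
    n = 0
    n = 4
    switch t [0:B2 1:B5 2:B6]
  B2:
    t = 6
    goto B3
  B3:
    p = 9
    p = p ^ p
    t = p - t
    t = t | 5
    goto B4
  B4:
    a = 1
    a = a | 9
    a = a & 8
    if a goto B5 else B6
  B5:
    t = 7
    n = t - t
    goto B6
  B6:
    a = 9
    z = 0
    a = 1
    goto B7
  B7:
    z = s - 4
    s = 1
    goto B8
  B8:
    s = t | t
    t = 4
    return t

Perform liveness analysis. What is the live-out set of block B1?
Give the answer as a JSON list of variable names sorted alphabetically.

Answer: ["s", "t"]

Analysis:
Block summaries:
  B0: {s,t,z} / ∅
  B1: {n} / {t}
  B2: {t} / ∅
  B3: {p,t} / {t}
  B4: {a} / ∅
  B5: {n,t} / ∅
  B6: {a,z} / ∅
  B7: {s,z} / {s}
  B8: {s,t} / {t}

Backward fixpoint:
  B0: in=∅ out={s,t}
  B1: in={s,t} out={s,t}
  B2: in={s} out={s,t}
  B3: in={s,t} out={s,t}
  B4: in={s,t} out={s,t}
  B5: in={s} out={s,t}
  B6: in={s,t} out={s,t}
  B7: in={s,t} out={t}
  B8: in={t} out=∅

live-out(B1) = ["s", "t"]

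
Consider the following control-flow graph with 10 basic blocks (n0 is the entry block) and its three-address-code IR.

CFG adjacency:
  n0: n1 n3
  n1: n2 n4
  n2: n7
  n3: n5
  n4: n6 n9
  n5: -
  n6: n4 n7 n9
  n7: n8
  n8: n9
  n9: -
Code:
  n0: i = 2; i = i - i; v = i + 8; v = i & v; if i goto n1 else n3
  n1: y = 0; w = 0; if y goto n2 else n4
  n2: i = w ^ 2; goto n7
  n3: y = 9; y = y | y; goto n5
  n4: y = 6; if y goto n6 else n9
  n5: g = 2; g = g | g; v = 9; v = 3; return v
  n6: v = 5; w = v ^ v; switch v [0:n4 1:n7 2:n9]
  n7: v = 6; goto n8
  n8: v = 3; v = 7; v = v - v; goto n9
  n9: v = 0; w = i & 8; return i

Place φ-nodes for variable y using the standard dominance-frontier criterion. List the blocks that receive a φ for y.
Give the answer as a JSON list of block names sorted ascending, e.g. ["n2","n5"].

Answer: ["n4", "n7", "n9"]

Analysis:
idom tree: n1←n0 n2←n1 n3←n0 n4←n1 n5←n3 n6←n4 n7←n1 n8←n7 n9←n1
Dom∩ at merges:
  n4: preds {n1,n6}: {n0,n1} ∩ {n0,n1,n4,n6} = {n0,n1}; idom=n1
  n7: preds {n2,n6}: {n0,n1,n2} ∩ {n0,n1,n4,n6} = {n0,n1}; idom=n1
  n9: preds {n4,n6,n8}: {n0,n1,n4} ∩ {n0,n1,n4,n6} ∩ {n0,n1,n7,n8} = {n0,n1}; idom=n1

DF walk-up:
  n4←n1: walk · to n1
  n4←n6: walk n6→n4 to n1
  n7←n2: walk n2 to n1
  n7←n6: walk n6→n4 to n1
  n9←n4: walk n4 to n1
  n9←n6: walk n6→n4 to n1
  n9←n8: walk n8→n7 to n1
  DF(n0)=∅
  DF(n1)=∅
  DF(n2)={n7}
  DF(n3)=∅
  DF(n4)={n4,n7,n9}
  DF(n5)=∅
  DF(n6)={n4,n7,n9}
  DF(n7)={n9}
  DF(n8)={n9}
  DF(n9)=∅

φ for y: defs {n1,n3,n4}
  DF⁺ = {n4,n7,n9}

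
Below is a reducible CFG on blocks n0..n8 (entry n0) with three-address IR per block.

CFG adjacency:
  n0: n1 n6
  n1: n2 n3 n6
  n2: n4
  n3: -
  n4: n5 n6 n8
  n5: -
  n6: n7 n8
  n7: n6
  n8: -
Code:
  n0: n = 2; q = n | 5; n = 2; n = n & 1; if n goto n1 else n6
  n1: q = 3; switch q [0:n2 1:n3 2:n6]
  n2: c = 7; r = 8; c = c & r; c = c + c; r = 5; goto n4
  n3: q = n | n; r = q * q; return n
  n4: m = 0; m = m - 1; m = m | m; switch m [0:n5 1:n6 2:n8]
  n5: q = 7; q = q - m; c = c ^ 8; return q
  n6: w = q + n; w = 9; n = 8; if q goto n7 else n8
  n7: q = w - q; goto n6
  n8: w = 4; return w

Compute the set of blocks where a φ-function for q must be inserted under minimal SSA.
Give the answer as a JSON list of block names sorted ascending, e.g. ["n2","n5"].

Answer: ["n6", "n8"]

Analysis:
idom tree: n1←n0 n2←n1 n3←n1 n4←n2 n5←n4 n6←n0 n7←n6 n8←n0
Join-block Dom:
  n6: preds {n0,n1,n4,n7}: {n0} ∩ {n0,n1} ∩ {n0,n1,n2,n4} ∩ {n0,n6,n7} = {n0}; idom=n0
  n8: preds {n4,n6}: {n0,n1,n2,n4} ∩ {n0,n6} = {n0}; idom=n0

DF derivation:
  join n6 pred n0: · stop@n0
  join n6 pred n1: n1 stop@n0
  join n6 pred n4: n4→n2→n1 stop@n0
  join n6 pred n7: n7→n6 stop@n0
  join n8 pred n4: n4→n2→n1 stop@n0
  join n8 pred n6: n6 stop@n0
  n0: DF=∅
  n1: DF={n6,n8}
  n2: DF={n6,n8}
  n3: DF=∅
  n4: DF={n6,n8}
  n5: DF=∅
  n6: DF={n6,n8}
  n7: DF={n6}
  n8: DF=∅

φ for q: defs {n0,n1,n3,n5,n7}
  DF⁺ = {n6,n8}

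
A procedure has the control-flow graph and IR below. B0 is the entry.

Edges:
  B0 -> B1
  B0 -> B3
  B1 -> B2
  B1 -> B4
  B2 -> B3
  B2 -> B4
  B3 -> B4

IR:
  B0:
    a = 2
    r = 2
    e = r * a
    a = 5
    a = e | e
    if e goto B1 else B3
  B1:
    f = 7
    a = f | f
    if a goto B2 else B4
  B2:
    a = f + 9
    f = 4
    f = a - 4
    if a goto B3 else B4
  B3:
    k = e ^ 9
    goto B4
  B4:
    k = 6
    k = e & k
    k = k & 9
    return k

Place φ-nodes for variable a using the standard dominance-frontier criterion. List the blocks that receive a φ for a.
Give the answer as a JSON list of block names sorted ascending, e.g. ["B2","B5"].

idom tree: B1←B0 B2←B1 B3←B0 B4←B0
Join-block Dom:
  B3: preds {B0,B2}: {B0} ∩ {B0,B1,B2} = {B0}; idom=B0
  B4: preds {B1,B2,B3}: {B0,B1} ∩ {B0,B1,B2} ∩ {B0,B3} = {B0}; idom=B0

DF walk-up:
  join B3 pred B0: · stop@B0
  join B3 pred B2: B2→B1 stop@B0
  join B4 pred B1: B1 stop@B0
  join B4 pred B2: B2→B1 stop@B0
  join B4 pred B3: B3 stop@B0
  B0 → ∅
  B1 → {B3,B4}
  B2 → {B3,B4}
  B3 → {B4}
  B4 → ∅

φ for a: defs {B0,B1,B2}
  DF⁺ = {B3,B4}

Answer: ["B3", "B4"]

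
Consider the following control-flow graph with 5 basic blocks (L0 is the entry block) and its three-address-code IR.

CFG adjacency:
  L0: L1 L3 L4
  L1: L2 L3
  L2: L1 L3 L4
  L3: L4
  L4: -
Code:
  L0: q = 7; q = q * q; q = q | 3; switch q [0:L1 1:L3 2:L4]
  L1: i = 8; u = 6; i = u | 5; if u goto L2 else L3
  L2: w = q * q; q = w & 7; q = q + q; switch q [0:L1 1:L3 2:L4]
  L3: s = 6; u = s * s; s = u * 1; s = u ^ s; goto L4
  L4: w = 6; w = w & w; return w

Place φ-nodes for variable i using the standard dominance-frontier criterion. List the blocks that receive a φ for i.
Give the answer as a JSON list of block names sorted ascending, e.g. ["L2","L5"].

idom tree: L1←L0 L2←L1 L3←L0 L4←L0
Dom∩ at merges:
  L1: preds {L0,L2}: {L0} ∩ {L0,L1,L2} = {L0}; idom=L0
  L3: preds {L0,L1,L2}: {L0} ∩ {L0,L1} ∩ {L0,L1,L2} = {L0}; idom=L0
  L4: preds {L0,L2,L3}: {L0} ∩ {L0,L1,L2} ∩ {L0,L3} = {L0}; idom=L0

DF walk-up:
  L1←L0: walk · to L0
  L1←L2: walk L2→L1 to L0
  L3←L0: walk · to L0
  L3←L1: walk L1 to L0
  L3←L2: walk L2→L1 to L0
  L4←L0: walk · to L0
  L4←L2: walk L2→L1 to L0
  L4←L3: walk L3 to L0
  L0 → ∅
  L1 → {L1,L3,L4}
  L2 → {L1,L3,L4}
  L3 → {L4}
  L4 → ∅

φ for i: defs {L1}
  DF⁺ = {L1,L3,L4}

Answer: ["L1", "L3", "L4"]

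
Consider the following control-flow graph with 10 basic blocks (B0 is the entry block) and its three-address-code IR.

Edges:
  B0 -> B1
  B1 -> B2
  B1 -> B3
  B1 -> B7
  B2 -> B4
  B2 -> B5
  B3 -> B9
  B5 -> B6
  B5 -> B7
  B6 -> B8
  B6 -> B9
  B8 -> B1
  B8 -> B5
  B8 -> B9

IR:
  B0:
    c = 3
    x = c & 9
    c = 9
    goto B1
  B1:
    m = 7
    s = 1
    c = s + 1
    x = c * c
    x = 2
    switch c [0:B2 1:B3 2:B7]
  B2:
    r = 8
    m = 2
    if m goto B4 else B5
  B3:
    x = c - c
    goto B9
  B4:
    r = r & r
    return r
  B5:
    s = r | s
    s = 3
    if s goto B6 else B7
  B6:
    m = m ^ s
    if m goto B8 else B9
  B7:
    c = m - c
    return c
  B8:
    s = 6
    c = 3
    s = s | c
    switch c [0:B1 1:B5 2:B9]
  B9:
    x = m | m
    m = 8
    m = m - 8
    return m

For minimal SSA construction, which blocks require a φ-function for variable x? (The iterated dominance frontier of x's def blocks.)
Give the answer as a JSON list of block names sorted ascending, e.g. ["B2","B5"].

Answer: ["B1", "B9"]

Derivation:
idom tree: B1←B0 B2←B1 B3←B1 B4←B2 B5←B2 B6←B5 B7←B1 B8←B6 B9←B1
Dom∩ at merges:
  B1: preds {B0,B8}: {B0} ∩ {B0,B1,B2,B5,B6,B8} = {B0}; idom=B0
  B5: preds {B2,B8}: {B0,B1,B2} ∩ {B0,B1,B2,B5,B6,B8} = {B0,B1,B2}; idom=B2
  B7: preds {B1,B5}: {B0,B1} ∩ {B0,B1,B2,B5} = {B0,B1}; idom=B1
  B9: preds {B3,B6,B8}: {B0,B1,B3} ∩ {B0,B1,B2,B5,B6} ∩ {B0,B1,B2,B5,B6,B8} = {B0,B1}; idom=B1

DF derivation:
  B1←B0: walk · to B0
  B1←B8: walk B8→B6→B5→B2→B1 to B0
  B5←B2: walk · to B2
  B5←B8: walk B8→B6→B5 to B2
  B7←B1: walk · to B1
  B7←B5: walk B5→B2 to B1
  B9←B3: walk B3 to B1
  B9←B6: walk B6→B5→B2 to B1
  B9←B8: walk B8→B6→B5→B2 to B1
  B0: DF=∅
  B1: DF={B1}
  B2: DF={B1,B7,B9}
  B3: DF={B9}
  B4: DF=∅
  B5: DF={B1,B5,B7,B9}
  B6: DF={B1,B5,B9}
  B7: DF=∅
  B8: DF={B1,B5,B9}
  B9: DF=∅

φ for x: defs {B0,B1,B3,B9}
  DF⁺ = {B1,B9}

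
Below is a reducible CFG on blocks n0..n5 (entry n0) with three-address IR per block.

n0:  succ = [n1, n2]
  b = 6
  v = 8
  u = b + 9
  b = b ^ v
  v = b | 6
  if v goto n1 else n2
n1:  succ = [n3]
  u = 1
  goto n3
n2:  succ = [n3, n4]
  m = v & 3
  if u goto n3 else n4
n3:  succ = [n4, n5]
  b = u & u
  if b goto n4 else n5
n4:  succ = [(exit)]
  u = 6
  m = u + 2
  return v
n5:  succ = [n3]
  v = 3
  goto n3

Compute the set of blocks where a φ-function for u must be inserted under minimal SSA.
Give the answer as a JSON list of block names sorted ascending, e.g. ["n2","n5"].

idom tree: n1←n0 n2←n0 n3←n0 n4←n0 n5←n3
Dom at joins:
  n3: preds {n1,n2,n5}: {n0,n1} ∩ {n0,n2} ∩ {n0,n3,n5} = {n0}; idom=n0
  n4: preds {n2,n3}: {n0,n2} ∩ {n0,n3} = {n0}; idom=n0

Frontier:
  n3←n1: walk n1 to n0
  n3←n2: walk n2 to n0
  n3←n5: walk n5→n3 to n0
  n4←n2: walk n2 to n0
  n4←n3: walk n3 to n0
  n0: DF=∅
  n1: DF={n3}
  n2: DF={n3,n4}
  n3: DF={n3,n4}
  n4: DF=∅
  n5: DF={n3}

φ for u: defs {n0,n1,n4}
  DF⁺ = {n3,n4}

Answer: ["n3", "n4"]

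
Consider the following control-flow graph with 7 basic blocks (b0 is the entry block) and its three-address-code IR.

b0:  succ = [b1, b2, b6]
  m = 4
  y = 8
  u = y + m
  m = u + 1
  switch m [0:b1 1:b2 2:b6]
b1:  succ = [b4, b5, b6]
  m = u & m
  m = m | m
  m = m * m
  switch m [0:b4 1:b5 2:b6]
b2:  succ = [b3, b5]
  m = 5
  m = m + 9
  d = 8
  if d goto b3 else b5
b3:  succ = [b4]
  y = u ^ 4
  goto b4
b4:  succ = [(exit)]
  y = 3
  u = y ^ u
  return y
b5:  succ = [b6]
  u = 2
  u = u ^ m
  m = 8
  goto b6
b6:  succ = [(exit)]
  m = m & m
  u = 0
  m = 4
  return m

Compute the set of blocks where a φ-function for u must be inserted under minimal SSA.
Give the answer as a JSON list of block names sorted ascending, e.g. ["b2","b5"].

idom tree: b1←b0 b2←b0 b3←b2 b4←b0 b5←b0 b6←b0
Join-block Dom:
  b4: preds {b1,b3}: {b0,b1} ∩ {b0,b2,b3} = {b0}; idom=b0
  b5: preds {b1,b2}: {b0,b1} ∩ {b0,b2} = {b0}; idom=b0
  b6: preds {b0,b1,b5}: {b0} ∩ {b0,b1} ∩ {b0,b5} = {b0}; idom=b0

DF walk-up:
  join b4 pred b1: b1 stop@b0
  join b4 pred b3: b3→b2 stop@b0
  join b5 pred b1: b1 stop@b0
  join b5 pred b2: b2 stop@b0
  join b6 pred b0: · stop@b0
  join b6 pred b1: b1 stop@b0
  join b6 pred b5: b5 stop@b0
  b0 → ∅
  b1 → {b4,b5,b6}
  b2 → {b4,b5}
  b3 → {b4}
  b4 → ∅
  b5 → {b6}
  b6 → ∅

φ for u: defs {b0,b4,b5,b6}
  DF⁺ = {b6}

Answer: ["b6"]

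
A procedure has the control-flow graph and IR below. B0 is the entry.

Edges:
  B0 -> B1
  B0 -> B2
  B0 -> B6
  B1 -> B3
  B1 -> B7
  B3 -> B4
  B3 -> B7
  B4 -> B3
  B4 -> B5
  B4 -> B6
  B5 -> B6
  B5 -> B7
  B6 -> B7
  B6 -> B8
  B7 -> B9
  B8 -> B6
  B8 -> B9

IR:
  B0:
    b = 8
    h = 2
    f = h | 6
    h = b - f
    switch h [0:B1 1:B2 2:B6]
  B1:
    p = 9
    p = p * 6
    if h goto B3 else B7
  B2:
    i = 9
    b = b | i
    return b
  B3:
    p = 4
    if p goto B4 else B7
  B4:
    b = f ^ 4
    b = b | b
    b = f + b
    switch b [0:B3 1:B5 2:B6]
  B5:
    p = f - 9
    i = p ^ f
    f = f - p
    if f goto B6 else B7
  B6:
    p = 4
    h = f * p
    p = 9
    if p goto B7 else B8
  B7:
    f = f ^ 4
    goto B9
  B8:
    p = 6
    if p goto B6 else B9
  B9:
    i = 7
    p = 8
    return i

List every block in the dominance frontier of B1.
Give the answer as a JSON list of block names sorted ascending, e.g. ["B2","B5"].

Answer: ["B6", "B7"]

Analysis:
idom tree: B1←B0 B2←B0 B3←B1 B4←B3 B5←B4 B6←B0 B7←B0 B8←B6 B9←B0
Join-block Dom:
  B3: preds {B1,B4}: {B0,B1} ∩ {B0,B1,B3,B4} = {B0,B1}; idom=B1
  B6: preds {B0,B4,B5,B8}: {B0} ∩ {B0,B1,B3,B4} ∩ {B0,B1,B3,B4,B5} ∩ {B0,B6,B8} = {B0}; idom=B0
  B7: preds {B1,B3,B5,B6}: {B0,B1} ∩ {B0,B1,B3} ∩ {B0,B1,B3,B4,B5} ∩ {B0,B6} = {B0}; idom=B0
  B9: preds {B7,B8}: {B0,B7} ∩ {B0,B6,B8} = {B0}; idom=B0

DF walk-up:
  B3←B1: walk · to B1
  B3←B4: walk B4→B3 to B1
  B6←B0: walk · to B0
  B6←B4: walk B4→B3→B1 to B0
  B6←B5: walk B5→B4→B3→B1 to B0
  B6←B8: walk B8→B6 to B0
  B7←B1: walk B1 to B0
  B7←B3: walk B3→B1 to B0
  B7←B5: walk B5→B4→B3→B1 to B0
  B7←B6: walk B6 to B0
  B9←B7: walk B7 to B0
  B9←B8: walk B8→B6 to B0
  DF(B0)=∅
  DF(B1)={B6,B7}
  DF(B2)=∅
  DF(B3)={B3,B6,B7}
  DF(B4)={B3,B6,B7}
  DF(B5)={B6,B7}
  DF(B6)={B6,B7,B9}
  DF(B7)={B9}
  DF(B8)={B6,B9}
  DF(B9)=∅

DF(B1) = ["B6", "B7"]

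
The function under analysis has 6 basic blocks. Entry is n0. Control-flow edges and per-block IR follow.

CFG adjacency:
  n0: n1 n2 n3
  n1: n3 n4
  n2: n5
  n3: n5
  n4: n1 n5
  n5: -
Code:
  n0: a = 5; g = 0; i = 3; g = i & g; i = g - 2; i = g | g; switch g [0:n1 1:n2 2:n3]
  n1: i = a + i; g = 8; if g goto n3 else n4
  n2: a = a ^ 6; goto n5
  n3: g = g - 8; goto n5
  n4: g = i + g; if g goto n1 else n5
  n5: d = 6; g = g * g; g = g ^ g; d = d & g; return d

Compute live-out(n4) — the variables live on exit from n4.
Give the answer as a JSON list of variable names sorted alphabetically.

Block summaries:
  n0 def {a,g,i} use ∅
  n1 def {g,i} use {a,i}
  n2 def {a} use {a}
  n3 def {g} use {g}
  n4 def {g} use {g,i}
  n5 def {d,g} use {g}

Live sets:
  n0: in=∅ out={a,g,i}
  n1: in={a,i} out={a,g,i}
  n2: in={a,g} out={g}
  n3: in={g} out={g}
  n4: in={a,g,i} out={a,g,i}
  n5: in={g} out=∅

live-out(n4) = ["a", "g", "i"]

Answer: ["a", "g", "i"]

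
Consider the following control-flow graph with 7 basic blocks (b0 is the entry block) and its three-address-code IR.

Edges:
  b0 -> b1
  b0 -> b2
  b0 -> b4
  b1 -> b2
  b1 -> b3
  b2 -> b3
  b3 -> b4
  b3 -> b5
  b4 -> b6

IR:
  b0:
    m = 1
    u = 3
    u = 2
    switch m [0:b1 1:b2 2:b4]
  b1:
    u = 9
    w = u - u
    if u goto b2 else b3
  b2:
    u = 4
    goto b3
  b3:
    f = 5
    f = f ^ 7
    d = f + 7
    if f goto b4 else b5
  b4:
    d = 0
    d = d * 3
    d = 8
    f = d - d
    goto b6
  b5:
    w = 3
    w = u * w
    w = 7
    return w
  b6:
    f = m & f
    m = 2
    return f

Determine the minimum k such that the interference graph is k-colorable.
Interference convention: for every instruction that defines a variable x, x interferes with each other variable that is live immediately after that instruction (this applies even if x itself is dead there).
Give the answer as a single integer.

Answer: 4

Analysis:
Block summaries:
  b0: def={m,u} ue=∅
  b1: def={u,w} ue=∅
  b2: def={u} ue=∅
  b3: def={d,f} ue=∅
  b4: def={d,f} ue=∅
  b5: def={w} ue={u}
  b6: def={f,m} ue={f,m}

Liveness:
  b0 li=∅ lo={m}
  b1 li={m} lo={m,u}
  b2 li={m} lo={m,u}
  b3 li={m,u} lo={m,u}
  b4 li={m} lo={f,m}
  b5 li={u} lo=∅
  b6 li={f,m} lo=∅

Conflict graph:
  d — {f,m,u}
  f — {d,m,u}
  m — {d,f,u,w}
  u — {d,f,m,w}
  w — {m,u}

Chromatic number:
  clique {d,f,m,u} ⇒ need ≥ 4
  assign d→R2 f→R3 m→R0 u→R1 w→R2 — no edge inside a register ⇒ χ ≤ 4
  χ = 4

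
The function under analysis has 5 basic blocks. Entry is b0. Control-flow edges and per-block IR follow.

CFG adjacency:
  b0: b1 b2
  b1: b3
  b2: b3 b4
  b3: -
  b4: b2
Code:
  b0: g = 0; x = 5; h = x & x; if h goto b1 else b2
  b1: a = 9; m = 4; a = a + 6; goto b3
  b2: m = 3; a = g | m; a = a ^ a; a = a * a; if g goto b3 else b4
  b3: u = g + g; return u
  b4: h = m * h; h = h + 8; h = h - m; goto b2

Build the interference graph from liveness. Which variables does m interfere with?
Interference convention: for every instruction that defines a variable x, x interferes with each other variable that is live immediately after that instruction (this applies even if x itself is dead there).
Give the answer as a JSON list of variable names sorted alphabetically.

Answer: ["a", "g", "h"]

Working:
Block summaries:
  b0 def {g,h,x} use ∅
  b1 def {a,m} use ∅
  b2 def {a,m} use {g}
  b3 def {u} use {g}
  b4 def {h} use {h,m}

Liveness:
  b0: in=∅ out={g,h}
  b1: in={g} out={g}
  b2: in={g,h} out={g,h,m}
  b3: in={g} out=∅
  b4: in={g,h,m} out={g,h}

Interfere edges:
  a — {g,h,m}
  g — {a,h,m,x}
  h — {a,g,m}
  m — {a,g,h}
  u — ∅
  x — {g}

N(m) = ["a", "g", "h"]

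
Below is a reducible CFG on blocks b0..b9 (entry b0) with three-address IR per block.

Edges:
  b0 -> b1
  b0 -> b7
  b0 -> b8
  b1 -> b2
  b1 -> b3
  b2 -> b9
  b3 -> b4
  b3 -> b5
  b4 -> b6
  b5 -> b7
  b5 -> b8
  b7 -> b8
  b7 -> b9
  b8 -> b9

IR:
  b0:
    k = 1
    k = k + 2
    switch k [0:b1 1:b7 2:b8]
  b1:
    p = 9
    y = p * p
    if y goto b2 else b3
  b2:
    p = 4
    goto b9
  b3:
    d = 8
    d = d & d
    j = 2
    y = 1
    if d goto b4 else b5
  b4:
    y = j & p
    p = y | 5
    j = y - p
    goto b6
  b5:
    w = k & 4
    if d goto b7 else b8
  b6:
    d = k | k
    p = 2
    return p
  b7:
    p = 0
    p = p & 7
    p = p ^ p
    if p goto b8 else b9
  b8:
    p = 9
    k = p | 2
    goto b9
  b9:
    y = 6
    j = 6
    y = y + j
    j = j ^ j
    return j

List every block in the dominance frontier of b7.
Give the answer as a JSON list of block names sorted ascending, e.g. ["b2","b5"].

Answer: ["b8", "b9"]

Working:
idom tree: b1←b0 b2←b1 b3←b1 b4←b3 b5←b3 b6←b4 b7←b0 b8←b0 b9←b0
Join-block Dom:
  b7: preds {b0,b5}: {b0} ∩ {b0,b1,b3,b5} = {b0}; idom=b0
  b8: preds {b0,b5,b7}: {b0} ∩ {b0,b1,b3,b5} ∩ {b0,b7} = {b0}; idom=b0
  b9: preds {b2,b7,b8}: {b0,b1,b2} ∩ {b0,b7} ∩ {b0,b8} = {b0}; idom=b0

Frontier:
  join b7 pred b0: · stop@b0
  join b7 pred b5: b5→b3→b1 stop@b0
  join b8 pred b0: · stop@b0
  join b8 pred b5: b5→b3→b1 stop@b0
  join b8 pred b7: b7 stop@b0
  join b9 pred b2: b2→b1 stop@b0
  join b9 pred b7: b7 stop@b0
  join b9 pred b8: b8 stop@b0
  b0: DF=∅
  b1: DF={b7,b8,b9}
  b2: DF={b9}
  b3: DF={b7,b8}
  b4: DF=∅
  b5: DF={b7,b8}
  b6: DF=∅
  b7: DF={b8,b9}
  b8: DF={b9}
  b9: DF=∅

DF(b7) = ["b8", "b9"]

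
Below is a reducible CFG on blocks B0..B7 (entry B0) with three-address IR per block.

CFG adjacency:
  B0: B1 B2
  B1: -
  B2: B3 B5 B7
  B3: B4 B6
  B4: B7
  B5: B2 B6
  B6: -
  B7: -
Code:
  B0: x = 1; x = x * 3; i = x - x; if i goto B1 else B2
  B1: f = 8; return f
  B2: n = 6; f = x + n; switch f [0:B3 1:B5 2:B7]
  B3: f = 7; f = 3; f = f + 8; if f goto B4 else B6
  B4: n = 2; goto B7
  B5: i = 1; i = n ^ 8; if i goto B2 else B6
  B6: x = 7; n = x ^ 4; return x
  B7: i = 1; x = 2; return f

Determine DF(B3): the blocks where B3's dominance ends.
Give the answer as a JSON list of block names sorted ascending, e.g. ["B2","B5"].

idom tree: B1←B0 B2←B0 B3←B2 B4←B3 B5←B2 B6←B2 B7←B2
Join-block Dom:
  B2: preds {B0,B5}: {B0} ∩ {B0,B2,B5} = {B0}; idom=B0
  B6: preds {B3,B5}: {B0,B2,B3} ∩ {B0,B2,B5} = {B0,B2}; idom=B2
  B7: preds {B2,B4}: {B0,B2} ∩ {B0,B2,B3,B4} = {B0,B2}; idom=B2

DF derivation:
  B2←B0: walk · to B0
  B2←B5: walk B5→B2 to B0
  B6←B3: walk B3 to B2
  B6←B5: walk B5 to B2
  B7←B2: walk · to B2
  B7←B4: walk B4→B3 to B2
  DF(B0)=∅
  DF(B1)=∅
  DF(B2)={B2}
  DF(B3)={B6,B7}
  DF(B4)={B7}
  DF(B5)={B2,B6}
  DF(B6)=∅
  DF(B7)=∅

DF(B3) = ["B6", "B7"]

Answer: ["B6", "B7"]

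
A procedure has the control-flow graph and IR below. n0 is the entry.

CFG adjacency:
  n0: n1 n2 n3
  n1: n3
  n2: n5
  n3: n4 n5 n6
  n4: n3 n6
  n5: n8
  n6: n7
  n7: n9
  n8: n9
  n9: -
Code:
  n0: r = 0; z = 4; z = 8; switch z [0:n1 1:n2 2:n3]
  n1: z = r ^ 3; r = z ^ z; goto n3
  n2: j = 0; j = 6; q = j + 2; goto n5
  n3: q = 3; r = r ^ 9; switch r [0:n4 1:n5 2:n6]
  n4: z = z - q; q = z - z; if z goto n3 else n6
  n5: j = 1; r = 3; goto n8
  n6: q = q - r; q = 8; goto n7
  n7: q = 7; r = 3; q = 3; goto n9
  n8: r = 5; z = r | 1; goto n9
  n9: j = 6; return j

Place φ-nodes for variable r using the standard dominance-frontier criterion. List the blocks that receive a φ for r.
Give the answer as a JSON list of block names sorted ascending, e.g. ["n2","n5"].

Answer: ["n3", "n5", "n9"]

Working:
idom tree: n1←n0 n2←n0 n3←n0 n4←n3 n5←n0 n6←n3 n7←n6 n8←n5 n9←n0
Dom∩ at merges:
  n3: preds {n0,n1,n4}: {n0} ∩ {n0,n1} ∩ {n0,n3,n4} = {n0}; idom=n0
  n5: preds {n2,n3}: {n0,n2} ∩ {n0,n3} = {n0}; idom=n0
  n6: preds {n3,n4}: {n0,n3} ∩ {n0,n3,n4} = {n0,n3}; idom=n3
  n9: preds {n7,n8}: {n0,n3,n6,n7} ∩ {n0,n5,n8} = {n0}; idom=n0

DF derivation:
  join n3 pred n0: · stop@n0
  join n3 pred n1: n1 stop@n0
  join n3 pred n4: n4→n3 stop@n0
  join n5 pred n2: n2 stop@n0
  join n5 pred n3: n3 stop@n0
  join n6 pred n3: · stop@n3
  join n6 pred n4: n4 stop@n3
  join n9 pred n7: n7→n6→n3 stop@n0
  join n9 pred n8: n8→n5 stop@n0
  n0 → ∅
  n1 → {n3}
  n2 → {n5}
  n3 → {n3,n5,n9}
  n4 → {n3,n6}
  n5 → {n9}
  n6 → {n9}
  n7 → {n9}
  n8 → {n9}
  n9 → ∅

φ for r: defs {n0,n1,n3,n5,n7,n8}
  DF⁺ = {n3,n5,n9}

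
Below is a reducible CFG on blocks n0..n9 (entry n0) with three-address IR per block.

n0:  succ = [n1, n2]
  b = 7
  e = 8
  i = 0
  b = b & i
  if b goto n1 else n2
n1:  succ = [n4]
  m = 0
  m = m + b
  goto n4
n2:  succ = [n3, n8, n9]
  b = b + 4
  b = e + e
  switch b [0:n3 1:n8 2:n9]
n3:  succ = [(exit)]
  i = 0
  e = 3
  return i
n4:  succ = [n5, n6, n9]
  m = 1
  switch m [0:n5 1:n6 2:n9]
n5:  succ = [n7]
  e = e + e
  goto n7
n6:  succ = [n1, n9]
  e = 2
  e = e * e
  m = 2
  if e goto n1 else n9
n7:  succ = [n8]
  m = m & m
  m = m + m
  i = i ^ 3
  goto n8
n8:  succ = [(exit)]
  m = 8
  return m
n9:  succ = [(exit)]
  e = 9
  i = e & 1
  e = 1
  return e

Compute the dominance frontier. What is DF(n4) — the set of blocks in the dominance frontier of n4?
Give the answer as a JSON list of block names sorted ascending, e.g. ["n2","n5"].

Answer: ["n1", "n8", "n9"]

Working:
idom tree: n1←n0 n2←n0 n3←n2 n4←n1 n5←n4 n6←n4 n7←n5 n8←n0 n9←n0
Join-block Dom:
  n1: preds {n0,n6}: {n0} ∩ {n0,n1,n4,n6} = {n0}; idom=n0
  n8: preds {n2,n7}: {n0,n2} ∩ {n0,n1,n4,n5,n7} = {n0}; idom=n0
  n9: preds {n2,n4,n6}: {n0,n2} ∩ {n0,n1,n4} ∩ {n0,n1,n4,n6} = {n0}; idom=n0

DF walk-up:
  join n1 pred n0: · stop@n0
  join n1 pred n6: n6→n4→n1 stop@n0
  join n8 pred n2: n2 stop@n0
  join n8 pred n7: n7→n5→n4→n1 stop@n0
  join n9 pred n2: n2 stop@n0
  join n9 pred n4: n4→n1 stop@n0
  join n9 pred n6: n6→n4→n1 stop@n0
  n0 → ∅
  n1 → {n1,n8,n9}
  n2 → {n8,n9}
  n3 → ∅
  n4 → {n1,n8,n9}
  n5 → {n8}
  n6 → {n1,n9}
  n7 → {n8}
  n8 → ∅
  n9 → ∅

DF(n4) = ["n1", "n8", "n9"]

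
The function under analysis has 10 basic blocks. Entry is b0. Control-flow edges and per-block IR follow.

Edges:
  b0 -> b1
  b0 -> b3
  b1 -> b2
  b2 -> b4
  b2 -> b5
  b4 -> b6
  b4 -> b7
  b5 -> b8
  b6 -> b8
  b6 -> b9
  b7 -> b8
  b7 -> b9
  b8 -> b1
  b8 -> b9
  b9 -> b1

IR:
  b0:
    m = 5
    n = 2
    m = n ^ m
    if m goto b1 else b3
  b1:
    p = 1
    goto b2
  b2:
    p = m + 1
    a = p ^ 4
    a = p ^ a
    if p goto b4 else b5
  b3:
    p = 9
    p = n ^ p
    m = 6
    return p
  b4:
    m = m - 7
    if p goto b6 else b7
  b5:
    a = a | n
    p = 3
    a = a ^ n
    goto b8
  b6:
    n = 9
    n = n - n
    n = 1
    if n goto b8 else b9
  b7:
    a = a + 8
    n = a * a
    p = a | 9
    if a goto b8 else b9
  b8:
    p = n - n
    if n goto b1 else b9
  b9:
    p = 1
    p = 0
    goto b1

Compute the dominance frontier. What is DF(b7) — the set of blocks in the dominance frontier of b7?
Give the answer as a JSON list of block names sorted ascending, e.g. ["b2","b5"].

idom tree: b1←b0 b2←b1 b3←b0 b4←b2 b5←b2 b6←b4 b7←b4 b8←b2 b9←b2
Join-block Dom:
  b1: preds {b0,b8,b9}: {b0} ∩ {b0,b1,b2,b8} ∩ {b0,b1,b2,b9} = {b0}; idom=b0
  b8: preds {b5,b6,b7}: {b0,b1,b2,b5} ∩ {b0,b1,b2,b4,b6} ∩ {b0,b1,b2,b4,b7} = {b0,b1,b2}; idom=b2
  b9: preds {b6,b7,b8}: {b0,b1,b2,b4,b6} ∩ {b0,b1,b2,b4,b7} ∩ {b0,b1,b2,b8} = {b0,b1,b2}; idom=b2

DF walk-up:
  b1←b0: walk · to b0
  b1←b8: walk b8→b2→b1 to b0
  b1←b9: walk b9→b2→b1 to b0
  b8←b5: walk b5 to b2
  b8←b6: walk b6→b4 to b2
  b8←b7: walk b7→b4 to b2
  b9←b6: walk b6→b4 to b2
  b9←b7: walk b7→b4 to b2
  b9←b8: walk b8 to b2
  b0: DF=∅
  b1: DF={b1}
  b2: DF={b1}
  b3: DF=∅
  b4: DF={b8,b9}
  b5: DF={b8}
  b6: DF={b8,b9}
  b7: DF={b8,b9}
  b8: DF={b1,b9}
  b9: DF={b1}

DF(b7) = ["b8", "b9"]

Answer: ["b8", "b9"]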